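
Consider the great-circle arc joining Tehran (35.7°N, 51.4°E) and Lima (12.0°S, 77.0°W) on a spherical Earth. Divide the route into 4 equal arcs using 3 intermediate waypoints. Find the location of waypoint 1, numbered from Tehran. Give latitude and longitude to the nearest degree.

Write both endpoints as unit vectors p₁, p₂ with components (cos φ cos λ, cos φ sin λ, sin φ).
The central angle between the endpoints is δ = arccos(p₁·p₂) ≈ 2.233 rad (127.9°).
Interpolate at f = 1/4 with slerp weights a = sin((1−f)δ)/sin δ ≈ 1.261, b = sin(fδ)/sin δ ≈ 0.672.
p = a·p₁ + b·p₂ ≈ (0.787, 0.160, 0.596); φ = arcsin(p_z) ≈ 36.60°, λ = atan2(p_y, p_x) ≈ 11.52°.

≈ (37°N, 12°E)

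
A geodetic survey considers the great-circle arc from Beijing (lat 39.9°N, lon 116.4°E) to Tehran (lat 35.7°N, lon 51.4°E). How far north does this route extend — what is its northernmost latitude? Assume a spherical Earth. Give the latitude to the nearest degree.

The great circle lies in the plane with unit normal n̂ = (p₁ × p₂)/|p₁ × p₂|.
Here n̂_z ≈ -0.733; the vertex latitude is φ_max = arccos|n̂_z| ≈ 42.9°.

≈ 43°N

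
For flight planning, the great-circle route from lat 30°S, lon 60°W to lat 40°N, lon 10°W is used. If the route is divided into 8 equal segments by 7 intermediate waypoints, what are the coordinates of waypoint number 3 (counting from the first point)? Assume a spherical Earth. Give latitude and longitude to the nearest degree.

The haversine formula gives a central angle δ ≈ 1.466 rad (84.0°) between the endpoints.
Interpolate at f = 3/8 with slerp weights a = sin((1−f)δ)/sin δ ≈ 0.798, b = sin(fδ)/sin δ ≈ 0.525.
p = a·p₁ + b·p₂ ≈ (0.742, -0.668, -0.061); φ = arcsin(p_z) ≈ -3.51°, λ = atan2(p_y, p_x) ≈ -42.01°.

≈ lat 4°S, lon 42°W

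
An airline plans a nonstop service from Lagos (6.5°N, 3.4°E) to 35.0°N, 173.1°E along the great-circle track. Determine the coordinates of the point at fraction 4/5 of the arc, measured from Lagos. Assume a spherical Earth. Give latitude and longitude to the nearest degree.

Write both endpoints as unit vectors p₁, p₂ with components (cos φ cos λ, cos φ sin λ, sin φ).
The central angle between the endpoints is δ = arccos(p₁·p₂) ≈ 2.398 rad (137.4°).
Interpolate at f = 4/5 with slerp weights a = sin((1−f)δ)/sin δ ≈ 0.681, b = sin(fδ)/sin δ ≈ 1.389.
p = a·p₁ + b·p₂ ≈ (-0.453, 0.177, 0.874); φ = arcsin(p_z) ≈ 60.88°, λ = atan2(p_y, p_x) ≈ 158.70°.

≈ 61°N, 159°E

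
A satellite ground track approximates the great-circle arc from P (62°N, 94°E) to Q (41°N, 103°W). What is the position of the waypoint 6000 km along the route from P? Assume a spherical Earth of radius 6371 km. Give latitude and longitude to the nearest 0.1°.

≈ (62.8°N, 109.7°W)

The haversine formula gives a central angle δ ≈ 1.328 rad (76.1°) between the endpoints. The total great-circle distance is δ·R ≈ 1.328 × 6371 ≈ 8461 km, so the target fraction is f = 6000/8461 ≈ 0.709.
Interpolate at f ≈ 0.709 with slerp weights a = sin((1−f)δ)/sin δ ≈ 0.388, b = sin(fδ)/sin δ ≈ 0.833.
p = a·p₁ + b·p₂ ≈ (-0.154, -0.431, 0.889); φ = arcsin(p_z) ≈ 62.77°, λ = atan2(p_y, p_x) ≈ -109.68°.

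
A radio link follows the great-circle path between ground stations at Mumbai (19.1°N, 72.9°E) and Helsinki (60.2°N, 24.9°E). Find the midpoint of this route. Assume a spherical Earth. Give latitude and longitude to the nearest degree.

≈ 42°N, 57°E

Write both endpoints as unit vectors p₁, p₂ with components (cos φ cos λ, cos φ sin λ, sin φ).
The central angle between the endpoints is δ = arccos(p₁·p₂) ≈ 0.930 rad (53.3°).
Interpolate at f = 1/2 with slerp weights a = sin((1−f)δ)/sin δ ≈ 0.559, b = sin(fδ)/sin δ ≈ 0.559.
p = a·p₁ + b·p₂ ≈ (0.408, 0.622, 0.668); φ = arcsin(p_z) ≈ 41.94°, λ = atan2(p_y, p_x) ≈ 56.78°.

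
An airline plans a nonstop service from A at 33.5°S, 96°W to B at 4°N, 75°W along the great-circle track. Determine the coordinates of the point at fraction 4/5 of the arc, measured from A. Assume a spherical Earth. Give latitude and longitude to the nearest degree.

Convert each endpoint to a unit vector on the sphere (x = cos φ cos λ, y = cos φ sin λ, z = sin φ).
The central angle between the endpoints is δ = arccos(p₁·p₂) ≈ 0.741 rad (42.4°).
Interpolate at f = 4/5 with slerp weights a = sin((1−f)δ)/sin δ ≈ 0.219, b = sin(fδ)/sin δ ≈ 0.828.
p = a·p₁ + b·p₂ ≈ (0.195, -0.979, -0.063); φ = arcsin(p_z) ≈ -3.61°, λ = atan2(p_y, p_x) ≈ -78.76°.

≈ 4°S, 79°W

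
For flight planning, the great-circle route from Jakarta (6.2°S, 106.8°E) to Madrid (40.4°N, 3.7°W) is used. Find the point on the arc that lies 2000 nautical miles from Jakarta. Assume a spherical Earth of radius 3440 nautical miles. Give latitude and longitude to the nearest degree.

The haversine formula gives a central angle δ ≈ 1.913 rad (109.6°) between the endpoints. The total great-circle distance is δ·R ≈ 1.913 × 3440 ≈ 6579 nmi, so the target fraction is f = 2000/6579 ≈ 0.304.
Interpolate at f ≈ 0.304 with slerp weights a = sin((1−f)δ)/sin δ ≈ 1.031, b = sin(fδ)/sin δ ≈ 0.583.
p = a·p₁ + b·p₂ ≈ (0.147, 0.953, 0.266); φ = arcsin(p_z) ≈ 15.45°, λ = atan2(p_y, p_x) ≈ 81.24°.

≈ (15°N, 81°E)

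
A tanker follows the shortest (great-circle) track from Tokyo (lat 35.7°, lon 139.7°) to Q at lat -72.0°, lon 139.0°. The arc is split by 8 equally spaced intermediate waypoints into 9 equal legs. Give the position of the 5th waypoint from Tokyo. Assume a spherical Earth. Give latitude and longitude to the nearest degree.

Write both endpoints as unit vectors p₁, p₂ with components (cos φ cos λ, cos φ sin λ, sin φ).
The central angle between the endpoints is δ = arccos(p₁·p₂) ≈ 1.880 rad (107.7°).
Interpolate at f = 5/9 with slerp weights a = sin((1−f)δ)/sin δ ≈ 0.778, b = sin(fδ)/sin δ ≈ 0.908.
p = a·p₁ + b·p₂ ≈ (-0.694, 0.593, -0.409); φ = arcsin(p_z) ≈ -24.13°, λ = atan2(p_y, p_x) ≈ 139.48°.

≈ lat -24°, lon 139°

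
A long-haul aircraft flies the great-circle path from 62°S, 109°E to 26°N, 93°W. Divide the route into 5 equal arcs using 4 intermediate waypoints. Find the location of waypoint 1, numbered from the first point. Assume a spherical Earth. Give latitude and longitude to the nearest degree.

≈ 75°S, 175°W

Convert each endpoint to a unit vector on the sphere (x = cos φ cos λ, y = cos φ sin λ, z = sin φ).
The central angle between the endpoints is δ = arccos(p₁·p₂) ≈ 2.463 rad (141.1°).
Interpolate at f = 1/5 with slerp weights a = sin((1−f)δ)/sin δ ≈ 1.467, b = sin(fδ)/sin δ ≈ 0.753.
p = a·p₁ + b·p₂ ≈ (-0.260, -0.025, -0.965); φ = arcsin(p_z) ≈ -74.88°, λ = atan2(p_y, p_x) ≈ -174.58°.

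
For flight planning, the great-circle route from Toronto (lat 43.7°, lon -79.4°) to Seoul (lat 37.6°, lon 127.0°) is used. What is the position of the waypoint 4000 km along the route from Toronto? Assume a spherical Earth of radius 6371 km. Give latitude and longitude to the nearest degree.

Convert each endpoint to a unit vector on the sphere (x = cos φ cos λ, y = cos φ sin λ, z = sin φ).
The central angle between the endpoints is δ = arccos(p₁·p₂) ≈ 1.662 rad (95.3°). The total great-circle distance is δ·R ≈ 1.662 × 6371 ≈ 10591 km, so the target fraction is f = 4000/10591 ≈ 0.378.
Interpolate at f ≈ 0.378 with slerp weights a = sin((1−f)δ)/sin δ ≈ 0.863, b = sin(fδ)/sin δ ≈ 0.590.
p = a·p₁ + b·p₂ ≈ (-0.166, -0.240, 0.956); φ = arcsin(p_z) ≈ 73.01°, λ = atan2(p_y, p_x) ≈ -124.72°.

≈ lat 73°, lon -125°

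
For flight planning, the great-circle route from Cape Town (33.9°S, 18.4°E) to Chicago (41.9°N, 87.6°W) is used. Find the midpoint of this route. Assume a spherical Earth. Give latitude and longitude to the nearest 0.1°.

≈ (6.6°N, 30.5°W)

From cos δ = sin φ₁ sin φ₂ + cos φ₁ cos φ₂ cos Δλ, the central angle is δ ≈ 2.145 rad (122.9°).
Interpolate at f = 1/2 with slerp weights a = sin((1−f)δ)/sin δ ≈ 1.046, b = sin(fδ)/sin δ ≈ 1.046.
p = a·p₁ + b·p₂ ≈ (0.856, -0.504, 0.115); φ = arcsin(p_z) ≈ 6.61°, λ = atan2(p_y, p_x) ≈ -30.47°.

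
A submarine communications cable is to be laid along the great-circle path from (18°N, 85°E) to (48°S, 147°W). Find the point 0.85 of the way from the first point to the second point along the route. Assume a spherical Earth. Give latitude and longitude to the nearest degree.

The haversine formula gives a central angle δ ≈ 2.241 rad (128.4°) between the endpoints.
Interpolate at f = 0.85 with slerp weights a = sin((1−f)δ)/sin δ ≈ 0.421, b = sin(fδ)/sin δ ≈ 1.206.
p = a·p₁ + b·p₂ ≈ (-0.642, -0.040, -0.766); φ = arcsin(p_z) ≈ -49.99°, λ = atan2(p_y, p_x) ≈ -176.39°.

≈ (50°S, 176°W)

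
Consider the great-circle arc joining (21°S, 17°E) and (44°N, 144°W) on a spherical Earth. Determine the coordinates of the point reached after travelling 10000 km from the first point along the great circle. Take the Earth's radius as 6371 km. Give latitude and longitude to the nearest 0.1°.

The haversine formula gives a central angle δ ≈ 2.655 rad (152.1°) between the endpoints. The total great-circle distance is δ·R ≈ 2.655 × 6371 ≈ 16915 km, so the target fraction is f = 10000/16915 ≈ 0.591.
Interpolate at f ≈ 0.591 with slerp weights a = sin((1−f)δ)/sin δ ≈ 1.891, b = sin(fδ)/sin δ ≈ 2.138.
p = a·p₁ + b·p₂ ≈ (0.444, -0.388, 0.808); φ = arcsin(p_z) ≈ 53.87°, λ = atan2(p_y, p_x) ≈ -41.13°.

≈ (53.9°N, 41.1°W)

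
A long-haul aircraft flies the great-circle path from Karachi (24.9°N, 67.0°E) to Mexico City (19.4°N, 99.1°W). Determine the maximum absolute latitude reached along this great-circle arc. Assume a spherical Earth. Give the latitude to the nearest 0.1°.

≈ 73.5°N

The great circle lies in the plane with unit normal n̂ = (p₁ × p₂)/|p₁ × p₂|.
Here n̂_z ≈ -0.284; the vertex latitude is φ_max = arccos|n̂_z| ≈ 73.5°.
Check via Clairaut: cos φ_max = |cos φ₁| · sin C = cos(24.9°)·sin(18.3°) ≈ 0.284, again giving ≈ 73.5°.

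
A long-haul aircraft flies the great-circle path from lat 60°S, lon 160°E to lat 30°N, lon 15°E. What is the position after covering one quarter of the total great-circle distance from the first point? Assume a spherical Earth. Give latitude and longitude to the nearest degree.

Write both endpoints as unit vectors p₁, p₂ with components (cos φ cos λ, cos φ sin λ, sin φ).
The central angle between the endpoints is δ = arccos(p₁·p₂) ≈ 2.478 rad (142.0°).
Interpolate at f = 1/4 with slerp weights a = sin((1−f)δ)/sin δ ≈ 1.557, b = sin(fδ)/sin δ ≈ 0.942.
p = a·p₁ + b·p₂ ≈ (0.057, 0.477, -0.877); φ = arcsin(p_z) ≈ -61.26°, λ = atan2(p_y, p_x) ≈ 83.19°.

≈ lat 61°S, lon 83°E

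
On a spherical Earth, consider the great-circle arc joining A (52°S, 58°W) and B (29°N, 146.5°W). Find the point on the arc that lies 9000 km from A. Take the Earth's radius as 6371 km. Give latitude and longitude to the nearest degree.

From cos δ = sin φ₁ sin φ₂ + cos φ₁ cos φ₂ cos Δλ, the central angle is δ ≈ 1.948 rad (111.6°). The total great-circle distance is δ·R ≈ 1.948 × 6371 ≈ 12408 km, so the target fraction is f = 9000/12408 ≈ 0.725.
Interpolate at f ≈ 0.725 with slerp weights a = sin((1−f)δ)/sin δ ≈ 0.548, b = sin(fδ)/sin δ ≈ 1.062.
p = a·p₁ + b·p₂ ≈ (-0.596, -0.799, 0.083); φ = arcsin(p_z) ≈ 4.75°, λ = atan2(p_y, p_x) ≈ -126.71°.

≈ (5°N, 127°W)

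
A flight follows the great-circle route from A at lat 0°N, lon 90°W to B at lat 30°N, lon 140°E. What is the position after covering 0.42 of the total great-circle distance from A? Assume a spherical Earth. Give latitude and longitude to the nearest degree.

≈ lat 28°N, lon 136°W

Write both endpoints as unit vectors p₁, p₂ with components (cos φ cos λ, cos φ sin λ, sin φ).
The central angle between the endpoints is δ = arccos(p₁·p₂) ≈ 2.161 rad (123.8°).
Interpolate at f = 0.42 with slerp weights a = sin((1−f)δ)/sin δ ≈ 1.144, b = sin(fδ)/sin δ ≈ 0.949.
p = a·p₁ + b·p₂ ≈ (-0.629, -0.616, 0.474); φ = arcsin(p_z) ≈ 28.32°, λ = atan2(p_y, p_x) ≈ -135.63°.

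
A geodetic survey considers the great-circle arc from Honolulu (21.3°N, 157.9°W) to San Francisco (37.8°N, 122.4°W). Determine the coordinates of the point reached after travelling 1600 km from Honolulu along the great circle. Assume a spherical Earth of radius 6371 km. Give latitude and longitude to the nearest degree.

The haversine formula gives a central angle δ ≈ 0.606 rad (34.7°) between the endpoints. The total great-circle distance is δ·R ≈ 0.606 × 6371 ≈ 3860 km, so the target fraction is f = 1600/3860 ≈ 0.414.
Interpolate at f ≈ 0.414 with slerp weights a = sin((1−f)δ)/sin δ ≈ 0.610, b = sin(fδ)/sin δ ≈ 0.436.
p = a·p₁ + b·p₂ ≈ (-0.711, -0.505, 0.489); φ = arcsin(p_z) ≈ 29.28°, λ = atan2(p_y, p_x) ≈ -144.63°.

≈ 29°N, 145°W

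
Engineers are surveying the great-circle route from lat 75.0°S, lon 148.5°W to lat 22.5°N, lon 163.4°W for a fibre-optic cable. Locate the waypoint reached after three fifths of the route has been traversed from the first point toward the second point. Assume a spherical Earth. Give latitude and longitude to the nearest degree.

≈ lat 17°S, lon 161°W

From cos δ = sin φ₁ sin φ₂ + cos φ₁ cos φ₂ cos Δλ, the central angle is δ ≈ 1.710 rad (98.0°).
Interpolate at f = 3/5 with slerp weights a = sin((1−f)δ)/sin δ ≈ 0.638, b = sin(fδ)/sin δ ≈ 0.864.
p = a·p₁ + b·p₂ ≈ (-0.905, -0.314, -0.286); φ = arcsin(p_z) ≈ -16.61°, λ = atan2(p_y, p_x) ≈ -160.86°.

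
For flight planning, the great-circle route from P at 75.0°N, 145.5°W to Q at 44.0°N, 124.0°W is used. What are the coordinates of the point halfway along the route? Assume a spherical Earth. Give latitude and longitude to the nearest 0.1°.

≈ 59.8°N, 129.6°W

Write both endpoints as unit vectors p₁, p₂ with components (cos φ cos λ, cos φ sin λ, sin φ).
The central angle between the endpoints is δ = arccos(p₁·p₂) ≈ 0.566 rad (32.4°).
Interpolate at f = 1/2 with slerp weights a = sin((1−f)δ)/sin δ ≈ 0.521, b = sin(fδ)/sin δ ≈ 0.521.
p = a·p₁ + b·p₂ ≈ (-0.321, -0.387, 0.865); φ = arcsin(p_z) ≈ 59.84°, λ = atan2(p_y, p_x) ≈ -129.64°.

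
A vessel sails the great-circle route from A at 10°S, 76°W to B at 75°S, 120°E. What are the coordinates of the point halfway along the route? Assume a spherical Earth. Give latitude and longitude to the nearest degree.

From cos δ = sin φ₁ sin φ₂ + cos φ₁ cos φ₂ cos Δλ, the central angle is δ ≈ 1.648 rad (94.4°).
Interpolate at f = 1/2 with slerp weights a = sin((1−f)δ)/sin δ ≈ 0.736, b = sin(fδ)/sin δ ≈ 0.736.
p = a·p₁ + b·p₂ ≈ (0.080, -0.538, -0.839); φ = arcsin(p_z) ≈ -57.02°, λ = atan2(p_y, p_x) ≈ -81.54°.

≈ 57°S, 82°W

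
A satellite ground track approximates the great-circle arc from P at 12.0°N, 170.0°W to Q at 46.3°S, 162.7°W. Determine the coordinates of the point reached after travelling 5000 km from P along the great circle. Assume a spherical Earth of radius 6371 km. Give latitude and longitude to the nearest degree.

≈ 33°S, 165°W

Write both endpoints as unit vectors p₁, p₂ with components (cos φ cos λ, cos φ sin λ, sin φ).
The central angle between the endpoints is δ = arccos(p₁·p₂) ≈ 1.024 rad (58.7°). The total great-circle distance is δ·R ≈ 1.024 × 6371 ≈ 6524 km, so the target fraction is f = 5000/6524 ≈ 0.766.
Interpolate at f ≈ 0.766 with slerp weights a = sin((1−f)δ)/sin δ ≈ 0.277, b = sin(fδ)/sin δ ≈ 0.827.
p = a·p₁ + b·p₂ ≈ (-0.813, -0.217, -0.540); φ = arcsin(p_z) ≈ -32.72°, λ = atan2(p_y, p_x) ≈ -165.05°.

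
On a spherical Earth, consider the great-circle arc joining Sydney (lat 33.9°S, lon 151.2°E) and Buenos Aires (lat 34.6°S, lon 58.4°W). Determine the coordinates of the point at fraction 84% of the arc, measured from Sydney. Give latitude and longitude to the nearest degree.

Convert each endpoint to a unit vector on the sphere (x = cos φ cos λ, y = cos φ sin λ, z = sin φ).
The central angle between the endpoints is δ = arccos(p₁·p₂) ≈ 1.852 rad (106.1°).
Interpolate at f = 0.84 with slerp weights a = sin((1−f)δ)/sin δ ≈ 0.304, b = sin(fδ)/sin δ ≈ 1.041.
p = a·p₁ + b·p₂ ≈ (0.228, -0.608, -0.760); φ = arcsin(p_z) ≈ -49.50°, λ = atan2(p_y, p_x) ≈ -69.46°.

≈ lat 50°S, lon 69°W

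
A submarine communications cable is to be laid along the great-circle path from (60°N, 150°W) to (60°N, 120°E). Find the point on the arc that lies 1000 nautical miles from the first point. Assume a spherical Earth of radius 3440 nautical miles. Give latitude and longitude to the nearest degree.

≈ (67°N, 176°E)

Convert each endpoint to a unit vector on the sphere (x = cos φ cos λ, y = cos φ sin λ, z = sin φ).
The central angle between the endpoints is δ = arccos(p₁·p₂) ≈ 0.723 rad (41.4°). The total great-circle distance is δ·R ≈ 0.723 × 3440 ≈ 2486 nmi, so the target fraction is f = 1000/2486 ≈ 0.402.
Interpolate at f ≈ 0.402 with slerp weights a = sin((1−f)δ)/sin δ ≈ 0.633, b = sin(fδ)/sin δ ≈ 0.433.
p = a·p₁ + b·p₂ ≈ (-0.382, 0.029, 0.924); φ = arcsin(p_z) ≈ 67.44°, λ = atan2(p_y, p_x) ≈ 175.61°.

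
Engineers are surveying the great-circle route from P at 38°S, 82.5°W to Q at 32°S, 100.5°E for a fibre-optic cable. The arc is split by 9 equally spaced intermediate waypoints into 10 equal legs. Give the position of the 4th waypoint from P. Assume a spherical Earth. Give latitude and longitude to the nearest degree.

≈ 82°S, 96°W

Write both endpoints as unit vectors p₁, p₂ with components (cos φ cos λ, cos φ sin λ, sin φ).
The central angle between the endpoints is δ = arccos(p₁·p₂) ≈ 1.919 rad (109.9°).
Interpolate at f = 4/10 with slerp weights a = sin((1−f)δ)/sin δ ≈ 0.972, b = sin(fδ)/sin δ ≈ 0.739.
p = a·p₁ + b·p₂ ≈ (-0.014, -0.143, -0.990); φ = arcsin(p_z) ≈ -81.73°, λ = atan2(p_y, p_x) ≈ -95.68°.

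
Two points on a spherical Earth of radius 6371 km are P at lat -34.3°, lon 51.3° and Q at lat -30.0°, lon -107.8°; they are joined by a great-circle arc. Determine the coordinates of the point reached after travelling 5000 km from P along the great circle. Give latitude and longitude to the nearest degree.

≈ lat -72°, lon 3°

Write both endpoints as unit vectors p₁, p₂ with components (cos φ cos λ, cos φ sin λ, sin φ).
The central angle between the endpoints is δ = arccos(p₁·p₂) ≈ 1.968 rad (112.7°). The total great-circle distance is δ·R ≈ 1.968 × 6371 ≈ 12536 km, so the target fraction is f = 5000/12536 ≈ 0.399.
Interpolate at f ≈ 0.399 with slerp weights a = sin((1−f)δ)/sin δ ≈ 1.004, b = sin(fδ)/sin δ ≈ 0.766.
p = a·p₁ + b·p₂ ≈ (0.316, 0.015, -0.949); φ = arcsin(p_z) ≈ -71.58°, λ = atan2(p_y, p_x) ≈ 2.77°.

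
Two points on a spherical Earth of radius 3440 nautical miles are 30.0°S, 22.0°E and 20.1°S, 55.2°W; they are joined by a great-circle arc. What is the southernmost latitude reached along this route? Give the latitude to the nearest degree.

≈ 32°S

The great circle lies in the plane with unit normal n̂ = (p₁ × p₂)/|p₁ × p₂|.
Here n̂_z ≈ -0.847; the vertex latitude is φ_max = arccos|n̂_z| ≈ 32.1°.
Check via Clairaut: cos φ_max = |cos φ₁| · sin C = cos(30.0°)·sin(101.9°) ≈ 0.847, again giving ≈ 32.1°.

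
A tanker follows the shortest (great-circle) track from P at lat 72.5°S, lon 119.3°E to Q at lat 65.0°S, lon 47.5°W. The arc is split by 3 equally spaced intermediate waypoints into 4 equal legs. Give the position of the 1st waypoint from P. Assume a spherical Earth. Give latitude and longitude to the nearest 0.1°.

The haversine formula gives a central angle δ ≈ 0.737 rad (42.2°) between the endpoints.
Interpolate at f = 1/4 with slerp weights a = sin((1−f)δ)/sin δ ≈ 0.781, b = sin(fδ)/sin δ ≈ 0.273.
p = a·p₁ + b·p₂ ≈ (-0.037, 0.120, -0.992); φ = arcsin(p_z) ≈ -82.79°, λ = atan2(p_y, p_x) ≈ 107.20°.

≈ lat 82.8°S, lon 107.2°E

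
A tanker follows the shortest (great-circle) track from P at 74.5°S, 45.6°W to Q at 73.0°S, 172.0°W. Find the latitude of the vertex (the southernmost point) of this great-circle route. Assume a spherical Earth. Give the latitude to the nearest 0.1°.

≈ 82.5°S

The great circle lies in the plane with unit normal n̂ = (p₁ × p₂)/|p₁ × p₂|.
Here n̂_z ≈ -0.130; the vertex latitude is φ_max = arccos|n̂_z| ≈ 82.5°.
Check via Clairaut: cos φ_max = |cos φ₁| · sin C = cos(74.5°)·sin(150.9°) ≈ 0.130, again giving ≈ 82.5°.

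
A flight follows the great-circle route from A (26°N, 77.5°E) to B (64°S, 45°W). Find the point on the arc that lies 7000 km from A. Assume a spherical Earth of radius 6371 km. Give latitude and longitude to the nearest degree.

≈ (31°S, 49°E)

The haversine formula gives a central angle δ ≈ 2.221 rad (127.3°) between the endpoints. The total great-circle distance is δ·R ≈ 2.221 × 6371 ≈ 14153 km, so the target fraction is f = 7000/14153 ≈ 0.495.
Interpolate at f ≈ 0.495 with slerp weights a = sin((1−f)δ)/sin δ ≈ 1.133, b = sin(fδ)/sin δ ≈ 1.119.
p = a·p₁ + b·p₂ ≈ (0.567, 0.647, -0.509); φ = arcsin(p_z) ≈ -30.63°, λ = atan2(p_y, p_x) ≈ 48.75°.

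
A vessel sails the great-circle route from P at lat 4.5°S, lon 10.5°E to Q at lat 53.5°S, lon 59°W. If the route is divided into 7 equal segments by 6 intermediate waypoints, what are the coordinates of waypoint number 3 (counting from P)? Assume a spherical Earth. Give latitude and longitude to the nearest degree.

≈ lat 30°S, lon 10°W

From cos δ = sin φ₁ sin φ₂ + cos φ₁ cos φ₂ cos Δλ, the central angle is δ ≈ 1.297 rad (74.3°).
Interpolate at f = 3/7 with slerp weights a = sin((1−f)δ)/sin δ ≈ 0.701, b = sin(fδ)/sin δ ≈ 0.548.
p = a·p₁ + b·p₂ ≈ (0.855, -0.152, -0.496); φ = arcsin(p_z) ≈ -29.70°, λ = atan2(p_y, p_x) ≈ -10.08°.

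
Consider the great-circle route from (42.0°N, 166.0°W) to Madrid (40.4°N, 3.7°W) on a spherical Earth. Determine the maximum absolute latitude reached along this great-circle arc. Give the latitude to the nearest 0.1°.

≈ 80.0°N

The great circle lies in the plane with unit normal n̂ = (p₁ × p₂)/|p₁ × p₂|.
Here n̂_z ≈ +0.173; the vertex latitude is φ_max = arccos|n̂_z| ≈ 80.0°.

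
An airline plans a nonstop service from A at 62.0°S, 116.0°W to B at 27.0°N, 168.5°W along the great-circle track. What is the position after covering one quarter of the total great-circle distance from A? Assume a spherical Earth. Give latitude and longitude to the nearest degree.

Write both endpoints as unit vectors p₁, p₂ with components (cos φ cos λ, cos φ sin λ, sin φ).
The central angle between the endpoints is δ = arccos(p₁·p₂) ≈ 1.718 rad (98.4°).
Interpolate at f = 1/4 with slerp weights a = sin((1−f)δ)/sin δ ≈ 0.971, b = sin(fδ)/sin δ ≈ 0.421.
p = a·p₁ + b·p₂ ≈ (-0.567, -0.484, -0.666); φ = arcsin(p_z) ≈ -41.76°, λ = atan2(p_y, p_x) ≈ -139.50°.

≈ 42°S, 140°W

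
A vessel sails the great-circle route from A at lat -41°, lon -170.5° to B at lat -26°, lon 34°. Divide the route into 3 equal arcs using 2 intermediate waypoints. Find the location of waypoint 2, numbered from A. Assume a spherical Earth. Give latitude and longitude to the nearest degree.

The haversine formula gives a central angle δ ≈ 1.907 rad (109.2°) between the endpoints.
Interpolate at f = 2/3 with slerp weights a = sin((1−f)δ)/sin δ ≈ 0.629, b = sin(fδ)/sin δ ≈ 1.012.
p = a·p₁ + b·p₂ ≈ (0.286, 0.430, -0.856); φ = arcsin(p_z) ≈ -58.89°, λ = atan2(p_y, p_x) ≈ 56.39°.

≈ lat -59°, lon 56°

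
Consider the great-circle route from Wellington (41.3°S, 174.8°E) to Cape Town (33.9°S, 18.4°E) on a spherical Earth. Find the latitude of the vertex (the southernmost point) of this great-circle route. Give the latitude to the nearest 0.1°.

≈ 75.2°S

The great circle lies in the plane with unit normal n̂ = (p₁ × p₂)/|p₁ × p₂|.
Here n̂_z ≈ -0.255; the vertex latitude is φ_max = arccos|n̂_z| ≈ 75.2°.
Check via Clairaut: cos φ_max = |cos φ₁| · sin C = cos(41.3°)·sin(160.2°) ≈ 0.255, again giving ≈ 75.2°.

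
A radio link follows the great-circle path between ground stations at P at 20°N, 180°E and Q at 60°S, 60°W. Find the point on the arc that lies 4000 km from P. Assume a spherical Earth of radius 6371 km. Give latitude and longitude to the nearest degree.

≈ 11°S, 162°W

Write both endpoints as unit vectors p₁, p₂ with components (cos φ cos λ, cos φ sin λ, sin φ).
The central angle between the endpoints is δ = arccos(p₁·p₂) ≈ 2.131 rad (122.1°). The total great-circle distance is δ·R ≈ 2.131 × 6371 ≈ 13575 km, so the target fraction is f = 4000/13575 ≈ 0.295.
Interpolate at f ≈ 0.295 with slerp weights a = sin((1−f)δ)/sin δ ≈ 1.178, b = sin(fδ)/sin δ ≈ 0.693.
p = a·p₁ + b·p₂ ≈ (-0.933, -0.300, -0.198); φ = arcsin(p_z) ≈ -11.40°, λ = atan2(p_y, p_x) ≈ -162.17°.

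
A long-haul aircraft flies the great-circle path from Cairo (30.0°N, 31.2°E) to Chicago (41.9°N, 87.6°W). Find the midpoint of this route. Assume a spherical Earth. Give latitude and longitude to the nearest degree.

Write both endpoints as unit vectors p₁, p₂ with components (cos φ cos λ, cos φ sin λ, sin φ).
The central angle between the endpoints is δ = arccos(p₁·p₂) ≈ 1.547 rad (88.7°).
Interpolate at f = 1/2 with slerp weights a = sin((1−f)δ)/sin δ ≈ 0.699, b = sin(fδ)/sin δ ≈ 0.699.
p = a·p₁ + b·p₂ ≈ (0.540, -0.206, 0.816); φ = arcsin(p_z) ≈ 54.72°, λ = atan2(p_y, p_x) ≈ -20.92°.

≈ (55°N, 21°W)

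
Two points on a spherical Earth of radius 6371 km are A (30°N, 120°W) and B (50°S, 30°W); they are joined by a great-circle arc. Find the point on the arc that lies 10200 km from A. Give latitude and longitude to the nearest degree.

The haversine formula gives a central angle δ ≈ 1.964 rad (112.5°) between the endpoints. The total great-circle distance is δ·R ≈ 1.964 × 6371 ≈ 12512 km, so the target fraction is f = 10200/12512 ≈ 0.815.
Interpolate at f ≈ 0.815 with slerp weights a = sin((1−f)δ)/sin δ ≈ 0.384, b = sin(fδ)/sin δ ≈ 1.082.
p = a·p₁ + b·p₂ ≈ (0.436, -0.636, -0.637); φ = arcsin(p_z) ≈ -39.55°, λ = atan2(p_y, p_x) ≈ -55.57°.

≈ (40°S, 56°W)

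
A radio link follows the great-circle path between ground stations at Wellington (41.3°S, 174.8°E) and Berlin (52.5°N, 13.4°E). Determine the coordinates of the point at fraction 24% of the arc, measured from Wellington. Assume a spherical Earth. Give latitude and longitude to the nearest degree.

≈ (9°S, 149°E)

From cos δ = sin φ₁ sin φ₂ + cos φ₁ cos φ₂ cos Δλ, the central angle is δ ≈ 2.848 rad (163.2°).
Interpolate at f = 0.24 with slerp weights a = sin((1−f)δ)/sin δ ≈ 2.860, b = sin(fδ)/sin δ ≈ 2.178.
p = a·p₁ + b·p₂ ≈ (-0.850, 0.502, -0.160); φ = arcsin(p_z) ≈ -9.18°, λ = atan2(p_y, p_x) ≈ 149.43°.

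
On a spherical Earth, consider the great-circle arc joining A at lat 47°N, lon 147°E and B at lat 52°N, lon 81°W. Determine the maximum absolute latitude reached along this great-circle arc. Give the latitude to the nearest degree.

The great circle lies in the plane with unit normal n̂ = (p₁ × p₂)/|p₁ × p₂|.
Here n̂_z ≈ +0.327; the vertex latitude is φ_max = arccos|n̂_z| ≈ 70.9°.
Check via Clairaut: cos φ_max = |cos φ₁| · sin C = cos(47.0°)·sin(28.6°) ≈ 0.327, again giving ≈ 70.9°.

≈ 71°N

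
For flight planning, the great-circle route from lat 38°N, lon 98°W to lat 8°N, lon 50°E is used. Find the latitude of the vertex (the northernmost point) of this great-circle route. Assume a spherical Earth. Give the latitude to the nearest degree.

The great circle lies in the plane with unit normal n̂ = (p₁ × p₂)/|p₁ × p₂|.
Here n̂_z ≈ +0.506; the vertex latitude is φ_max = arccos|n̂_z| ≈ 59.6°.

≈ 60°N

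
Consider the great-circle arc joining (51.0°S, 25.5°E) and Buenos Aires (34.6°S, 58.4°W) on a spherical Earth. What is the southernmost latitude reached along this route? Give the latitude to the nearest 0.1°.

≈ 53.6°S

The great circle lies in the plane with unit normal n̂ = (p₁ × p₂)/|p₁ × p₂|.
Here n̂_z ≈ -0.593; the vertex latitude is φ_max = arccos|n̂_z| ≈ 53.6°.
Check via Clairaut: cos φ_max = |cos φ₁| · sin C = cos(51.0°)·sin(109.5°) ≈ 0.593, again giving ≈ 53.6°.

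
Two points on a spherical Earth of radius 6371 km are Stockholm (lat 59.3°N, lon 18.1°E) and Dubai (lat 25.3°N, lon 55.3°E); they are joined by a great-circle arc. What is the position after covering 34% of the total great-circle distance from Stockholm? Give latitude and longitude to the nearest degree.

≈ lat 49°N, lon 36°E

From cos δ = sin φ₁ sin φ₂ + cos φ₁ cos φ₂ cos Δλ, the central angle is δ ≈ 0.745 rad (42.7°).
Interpolate at f = 0.34 with slerp weights a = sin((1−f)δ)/sin δ ≈ 0.696, b = sin(fδ)/sin δ ≈ 0.370.
p = a·p₁ + b·p₂ ≈ (0.528, 0.385, 0.757); φ = arcsin(p_z) ≈ 49.18°, λ = atan2(p_y, p_x) ≈ 36.10°.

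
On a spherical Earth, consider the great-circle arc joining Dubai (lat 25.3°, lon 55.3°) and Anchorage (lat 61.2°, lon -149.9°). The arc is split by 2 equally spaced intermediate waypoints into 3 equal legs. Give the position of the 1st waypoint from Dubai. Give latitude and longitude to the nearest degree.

Write both endpoints as unit vectors p₁, p₂ with components (cos φ cos λ, cos φ sin λ, sin φ).
The central angle between the endpoints is δ = arccos(p₁·p₂) ≈ 1.590 rad (91.1°).
Interpolate at f = 1/3 with slerp weights a = sin((1−f)δ)/sin δ ≈ 0.873, b = sin(fδ)/sin δ ≈ 0.506.
p = a·p₁ + b·p₂ ≈ (0.238, 0.526, 0.816); φ = arcsin(p_z) ≈ 54.70°, λ = atan2(p_y, p_x) ≈ 65.64°.

≈ lat 55°, lon 66°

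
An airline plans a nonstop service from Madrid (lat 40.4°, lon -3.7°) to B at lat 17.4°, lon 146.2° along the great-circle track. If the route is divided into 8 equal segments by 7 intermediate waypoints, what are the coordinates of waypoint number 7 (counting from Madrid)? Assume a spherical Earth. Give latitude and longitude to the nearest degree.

From cos δ = sin φ₁ sin φ₂ + cos φ₁ cos φ₂ cos Δλ, the central angle is δ ≈ 2.021 rad (115.8°).
Interpolate at f = 7/8 with slerp weights a = sin((1−f)δ)/sin δ ≈ 0.278, b = sin(fδ)/sin δ ≈ 1.089.
p = a·p₁ + b·p₂ ≈ (-0.653, 0.564, 0.506); φ = arcsin(p_z) ≈ 30.37°, λ = atan2(p_y, p_x) ≈ 139.14°.

≈ lat 30°, lon 139°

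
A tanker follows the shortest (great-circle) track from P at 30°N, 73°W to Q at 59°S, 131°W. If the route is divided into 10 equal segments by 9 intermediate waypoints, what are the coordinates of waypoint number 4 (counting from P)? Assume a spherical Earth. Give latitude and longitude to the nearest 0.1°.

The haversine formula gives a central angle δ ≈ 1.764 rad (101.1°) between the endpoints.
Interpolate at f = 4/10 with slerp weights a = sin((1−f)δ)/sin δ ≈ 0.888, b = sin(fδ)/sin δ ≈ 0.661.
p = a·p₁ + b·p₂ ≈ (0.002, -0.992, -0.122); φ = arcsin(p_z) ≈ -7.03°, λ = atan2(p_y, p_x) ≈ -89.91°.

≈ 7.0°S, 89.9°W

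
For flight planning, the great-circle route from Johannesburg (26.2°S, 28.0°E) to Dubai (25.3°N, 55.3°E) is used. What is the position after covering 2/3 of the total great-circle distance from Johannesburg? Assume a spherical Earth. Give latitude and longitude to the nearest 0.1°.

Convert each endpoint to a unit vector on the sphere (x = cos φ cos λ, y = cos φ sin λ, z = sin φ).
The central angle between the endpoints is δ = arccos(p₁·p₂) ≈ 1.010 rad (57.8°).
Interpolate at f = 2/3 with slerp weights a = sin((1−f)δ)/sin δ ≈ 0.390, b = sin(fδ)/sin δ ≈ 0.736.
p = a·p₁ + b·p₂ ≈ (0.688, 0.712, 0.142); φ = arcsin(p_z) ≈ 8.19°, λ = atan2(p_y, p_x) ≈ 45.97°.

≈ (8.2°N, 46.0°E)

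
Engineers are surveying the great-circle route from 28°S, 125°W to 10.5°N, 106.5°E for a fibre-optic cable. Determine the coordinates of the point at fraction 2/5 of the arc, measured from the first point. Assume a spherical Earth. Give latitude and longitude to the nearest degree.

From cos δ = sin φ₁ sin φ₂ + cos φ₁ cos φ₂ cos Δλ, the central angle is δ ≈ 2.247 rad (128.8°).
Interpolate at f = 2/5 with slerp weights a = sin((1−f)δ)/sin δ ≈ 1.251, b = sin(fδ)/sin δ ≈ 1.004.
p = a·p₁ + b·p₂ ≈ (-0.914, 0.042, -0.404); φ = arcsin(p_z) ≈ -23.85°, λ = atan2(p_y, p_x) ≈ 177.40°.

≈ 24°S, 177°E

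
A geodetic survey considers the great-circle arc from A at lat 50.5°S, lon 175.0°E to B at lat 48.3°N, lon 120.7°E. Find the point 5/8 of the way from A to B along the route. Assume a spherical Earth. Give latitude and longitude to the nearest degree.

≈ lat 11°N, lon 142°E

Convert each endpoint to a unit vector on the sphere (x = cos φ cos λ, y = cos φ sin λ, z = sin φ).
The central angle between the endpoints is δ = arccos(p₁·p₂) ≈ 1.906 rad (109.2°).
Interpolate at f = 5/8 with slerp weights a = sin((1−f)δ)/sin δ ≈ 0.694, b = sin(fδ)/sin δ ≈ 0.984.
p = a·p₁ + b·p₂ ≈ (-0.774, 0.601, 0.199); φ = arcsin(p_z) ≈ 11.47°, λ = atan2(p_y, p_x) ≈ 142.16°.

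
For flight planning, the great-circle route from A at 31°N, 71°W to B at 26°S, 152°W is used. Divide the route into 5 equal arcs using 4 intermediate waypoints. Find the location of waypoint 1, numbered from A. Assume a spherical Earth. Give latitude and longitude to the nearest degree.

Convert each endpoint to a unit vector on the sphere (x = cos φ cos λ, y = cos φ sin λ, z = sin φ).
The central angle between the endpoints is δ = arccos(p₁·p₂) ≈ 1.676 rad (96.0°).
Interpolate at f = 1/5 with slerp weights a = sin((1−f)δ)/sin δ ≈ 0.979, b = sin(fδ)/sin δ ≈ 0.331.
p = a·p₁ + b·p₂ ≈ (0.011, -0.933, 0.359); φ = arcsin(p_z) ≈ 21.06°, λ = atan2(p_y, p_x) ≈ -89.34°.

≈ 21°N, 89°W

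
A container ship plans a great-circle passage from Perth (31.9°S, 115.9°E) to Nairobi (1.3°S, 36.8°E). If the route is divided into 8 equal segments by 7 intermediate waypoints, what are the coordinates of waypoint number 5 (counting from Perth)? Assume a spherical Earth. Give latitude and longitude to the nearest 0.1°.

Convert each endpoint to a unit vector on the sphere (x = cos φ cos λ, y = cos φ sin λ, z = sin φ).
The central angle between the endpoints is δ = arccos(p₁·p₂) ≈ 1.397 rad (80.1°).
Interpolate at f = 5/8 with slerp weights a = sin((1−f)δ)/sin δ ≈ 0.508, b = sin(fδ)/sin δ ≈ 0.778.
p = a·p₁ + b·p₂ ≈ (0.435, 0.854, -0.286); φ = arcsin(p_z) ≈ -16.62°, λ = atan2(p_y, p_x) ≈ 63.03°.

≈ (16.6°S, 63.0°E)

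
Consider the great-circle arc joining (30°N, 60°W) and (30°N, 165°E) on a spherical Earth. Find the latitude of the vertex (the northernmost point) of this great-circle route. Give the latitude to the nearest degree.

The great circle lies in the plane with unit normal n̂ = (p₁ × p₂)/|p₁ × p₂|.
Here n̂_z ≈ -0.552; the vertex latitude is φ_max = arccos|n̂_z| ≈ 56.5°.

≈ 56°N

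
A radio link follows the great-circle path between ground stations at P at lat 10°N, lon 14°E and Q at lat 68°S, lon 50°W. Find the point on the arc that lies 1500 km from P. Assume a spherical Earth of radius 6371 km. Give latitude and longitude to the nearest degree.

≈ lat 3°S, lon 9°E

Write both endpoints as unit vectors p₁, p₂ with components (cos φ cos λ, cos φ sin λ, sin φ).
The central angle between the endpoints is δ = arccos(p₁·p₂) ≈ 1.570 rad (90.0°). The total great-circle distance is δ·R ≈ 1.570 × 6371 ≈ 10003 km, so the target fraction is f = 1500/10003 ≈ 0.150.
Interpolate at f ≈ 0.150 with slerp weights a = sin((1−f)δ)/sin δ ≈ 0.972, b = sin(fδ)/sin δ ≈ 0.233.
p = a·p₁ + b·p₂ ≈ (0.985, 0.165, -0.047); φ = arcsin(p_z) ≈ -2.72°, λ = atan2(p_y, p_x) ≈ 9.49°.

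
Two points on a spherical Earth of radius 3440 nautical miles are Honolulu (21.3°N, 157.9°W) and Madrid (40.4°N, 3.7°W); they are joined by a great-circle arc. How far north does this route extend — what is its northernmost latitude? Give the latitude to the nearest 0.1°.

≈ 70.3°N

The great circle lies in the plane with unit normal n̂ = (p₁ × p₂)/|p₁ × p₂|.
Here n̂_z ≈ +0.337; the vertex latitude is φ_max = arccos|n̂_z| ≈ 70.3°.
Check via Clairaut: cos φ_max = |cos φ₁| · sin C = cos(21.3°)·sin(21.2°) ≈ 0.337, again giving ≈ 70.3°.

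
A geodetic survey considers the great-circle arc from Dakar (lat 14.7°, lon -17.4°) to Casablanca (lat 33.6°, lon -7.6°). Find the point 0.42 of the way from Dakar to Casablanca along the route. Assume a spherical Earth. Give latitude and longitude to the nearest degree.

Convert each endpoint to a unit vector on the sphere (x = cos φ cos λ, y = cos φ sin λ, z = sin φ).
The central angle between the endpoints is δ = arccos(p₁·p₂) ≈ 0.364 rad (20.9°).
Interpolate at f = 0.42 with slerp weights a = sin((1−f)δ)/sin δ ≈ 0.589, b = sin(fδ)/sin δ ≈ 0.428.
p = a·p₁ + b·p₂ ≈ (0.896, -0.217, 0.386); φ = arcsin(p_z) ≈ 22.71°, λ = atan2(p_y, p_x) ≈ -13.63°.

≈ lat 23°, lon -14°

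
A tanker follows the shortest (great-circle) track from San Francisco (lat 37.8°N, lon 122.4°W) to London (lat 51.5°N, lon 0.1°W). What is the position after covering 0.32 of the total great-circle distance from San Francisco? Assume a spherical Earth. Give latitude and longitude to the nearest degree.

Convert each endpoint to a unit vector on the sphere (x = cos φ cos λ, y = cos φ sin λ, z = sin φ).
The central angle between the endpoints is δ = arccos(p₁·p₂) ≈ 1.352 rad (77.5°).
Interpolate at f = 0.32 with slerp weights a = sin((1−f)δ)/sin δ ≈ 0.815, b = sin(fδ)/sin δ ≈ 0.430.
p = a·p₁ + b·p₂ ≈ (-0.078, -0.544, 0.836); φ = arcsin(p_z) ≈ 56.67°, λ = atan2(p_y, p_x) ≈ -98.11°.

≈ lat 57°N, lon 98°W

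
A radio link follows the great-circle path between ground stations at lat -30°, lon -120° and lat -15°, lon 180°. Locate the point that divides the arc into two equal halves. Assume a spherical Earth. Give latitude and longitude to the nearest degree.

Convert each endpoint to a unit vector on the sphere (x = cos φ cos λ, y = cos φ sin λ, z = sin φ).
The central angle between the endpoints is δ = arccos(p₁·p₂) ≈ 0.991 rad (56.8°).
Interpolate at f = 1/2 with slerp weights a = sin((1−f)δ)/sin δ ≈ 0.568, b = sin(fδ)/sin δ ≈ 0.568.
p = a·p₁ + b·p₂ ≈ (-0.795, -0.426, -0.431); φ = arcsin(p_z) ≈ -25.55°, λ = atan2(p_y, p_x) ≈ -151.80°.

≈ lat -26°, lon -152°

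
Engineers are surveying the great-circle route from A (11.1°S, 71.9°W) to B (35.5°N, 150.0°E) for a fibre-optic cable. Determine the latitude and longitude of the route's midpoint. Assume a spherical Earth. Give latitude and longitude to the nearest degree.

Convert each endpoint to a unit vector on the sphere (x = cos φ cos λ, y = cos φ sin λ, z = sin φ).
The central angle between the endpoints is δ = arccos(p₁·p₂) ≈ 2.355 rad (134.9°).
Interpolate at f = 1/2 with slerp weights a = sin((1−f)δ)/sin δ ≈ 1.305, b = sin(fδ)/sin δ ≈ 1.305.
p = a·p₁ + b·p₂ ≈ (-0.522, -0.686, 0.507); φ = arcsin(p_z) ≈ 30.44°, λ = atan2(p_y, p_x) ≈ -127.28°.

≈ (30°N, 127°W)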